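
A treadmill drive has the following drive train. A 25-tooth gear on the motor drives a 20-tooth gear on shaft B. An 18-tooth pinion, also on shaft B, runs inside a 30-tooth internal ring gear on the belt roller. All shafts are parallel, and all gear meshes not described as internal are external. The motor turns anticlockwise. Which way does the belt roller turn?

the motor → shaft B: external mesh, 1 reversal → CW.
shaft B → the belt roller: internal mesh, same direction → CW.
1 reversal in total — an odd number — so the belt roller turns opposite to the motor.

clockwise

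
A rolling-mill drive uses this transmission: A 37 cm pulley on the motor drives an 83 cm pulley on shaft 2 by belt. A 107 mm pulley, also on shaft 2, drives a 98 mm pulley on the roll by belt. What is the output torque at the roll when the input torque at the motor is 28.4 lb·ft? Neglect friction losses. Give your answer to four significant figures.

After the belt (83/37): 28.4 × 2.2432 = 63.708 lb·ft
After the belt (98/107): 63.708 × 0.91589 = 58.349 lb·ft

58.35 lb·ft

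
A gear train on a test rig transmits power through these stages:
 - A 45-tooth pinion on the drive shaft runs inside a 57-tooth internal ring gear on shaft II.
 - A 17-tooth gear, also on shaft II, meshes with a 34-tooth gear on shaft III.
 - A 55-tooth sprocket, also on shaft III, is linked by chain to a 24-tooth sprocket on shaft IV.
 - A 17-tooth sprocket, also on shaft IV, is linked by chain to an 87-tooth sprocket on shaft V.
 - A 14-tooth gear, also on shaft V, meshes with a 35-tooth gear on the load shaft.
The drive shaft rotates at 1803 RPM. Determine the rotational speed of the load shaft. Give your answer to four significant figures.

127.5 RPM

internal gear 57/45 = 1.2667 → 1803/1.2667 = 1423.4 RPM
gear mesh 34/17 = 2 → 1423.4/2 = 711.71 RPM
chain 24/55 = 0.43636 → 711.71/0.43636 = 1631 RPM
chain 87/17 = 5.1176 → 1631/5.1176 = 318.7 RPM
gear mesh 35/14 = 2.5 → 318.7/2.5 = 127.48 RPM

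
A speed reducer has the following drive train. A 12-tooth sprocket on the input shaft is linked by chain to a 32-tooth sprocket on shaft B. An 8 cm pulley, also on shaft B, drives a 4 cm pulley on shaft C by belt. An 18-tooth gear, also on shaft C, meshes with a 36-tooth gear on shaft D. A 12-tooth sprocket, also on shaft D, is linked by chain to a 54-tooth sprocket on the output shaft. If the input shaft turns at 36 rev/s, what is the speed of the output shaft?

3 rev/s

Chain: ratio = 32/12 = 2.6667, so shaft B turns at 36 / 2.6667 = 13.5 rev/s.
Belt: ratio = 4/8 = 0.5, so shaft C turns at 13.5 / 0.5 = 27 rev/s.
Gear mesh: ratio = 36/18 = 2, so shaft D turns at 27 / 2 = 13.5 rev/s.
Chain: ratio = 54/12 = 4.5, so the output shaft turns at 13.5 / 4.5 = 3 rev/s.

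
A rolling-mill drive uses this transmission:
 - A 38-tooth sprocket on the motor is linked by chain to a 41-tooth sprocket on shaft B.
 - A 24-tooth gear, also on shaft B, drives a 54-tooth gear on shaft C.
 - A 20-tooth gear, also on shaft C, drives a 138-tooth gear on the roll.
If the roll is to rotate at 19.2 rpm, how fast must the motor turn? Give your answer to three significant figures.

Overall ratio R = 1.0789 × 2.25 × 6.9 = 16.751.
Required input speed = output speed × R = 19.2 × 16.751 = 321.61 rpm.

322 rpm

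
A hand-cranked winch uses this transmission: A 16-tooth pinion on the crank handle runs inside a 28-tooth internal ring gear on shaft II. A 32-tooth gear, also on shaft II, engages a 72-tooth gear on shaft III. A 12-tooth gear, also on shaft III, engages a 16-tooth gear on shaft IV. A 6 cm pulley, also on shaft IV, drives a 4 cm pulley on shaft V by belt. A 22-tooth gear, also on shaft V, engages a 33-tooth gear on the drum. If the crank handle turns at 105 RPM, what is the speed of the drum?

internal gear 28/16 = 1.75 → 105/1.75 = 60 RPM
gear mesh 72/32 = 2.25 → 60/2.25 = 26.667 RPM
gear mesh 16/12 = 1.3333 → 26.667/1.3333 = 20 RPM
belt 4/6 = 0.66667 → 20/0.66667 = 30 RPM
gear mesh 33/22 = 1.5 → 30/1.5 = 20 RPM

20 RPM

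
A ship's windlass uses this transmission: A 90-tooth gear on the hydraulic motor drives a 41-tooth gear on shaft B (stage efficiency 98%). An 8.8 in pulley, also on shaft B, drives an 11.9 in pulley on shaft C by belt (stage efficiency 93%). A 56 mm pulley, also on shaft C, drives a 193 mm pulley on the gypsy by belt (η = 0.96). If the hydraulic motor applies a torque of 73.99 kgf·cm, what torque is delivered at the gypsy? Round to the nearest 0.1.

gear mesh 41/90 = 0.45556 → τ = 73.99·0.45556·0.98 = 33.032 kgf·cm
belt 11.9/8.8 = 1.3523 → τ = 33.032·1.3523·0.93 = 41.542 kgf·cm
belt 193/56 = 3.4464 → τ = 41.542·3.4464·0.96 = 137.44 kgf·cm

137.4 kgf·cm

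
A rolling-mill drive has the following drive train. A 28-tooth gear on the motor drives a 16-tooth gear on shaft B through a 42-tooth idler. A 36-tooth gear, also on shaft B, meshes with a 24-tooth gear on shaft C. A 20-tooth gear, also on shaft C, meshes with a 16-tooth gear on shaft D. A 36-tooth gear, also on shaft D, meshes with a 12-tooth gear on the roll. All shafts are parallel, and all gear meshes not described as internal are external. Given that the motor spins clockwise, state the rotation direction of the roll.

the motor → shaft B: driver → idler → driven is 2 external meshes, 2 reversals → CW.
shaft B → shaft C: external mesh, 1 reversal → CCW.
shaft C → shaft D: external mesh, 1 reversal → CW.
shaft D → the roll: external mesh, 1 reversal → CCW.
5 reversals in total — an odd number — so the roll turns opposite to the motor.

counterclockwise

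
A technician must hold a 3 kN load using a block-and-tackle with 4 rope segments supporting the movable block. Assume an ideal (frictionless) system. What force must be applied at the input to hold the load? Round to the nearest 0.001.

Block-and-tackle MA = number of supporting rope parts = 4.
Effort = load / MA = 3 / 4 = 0.75 kN.

0.750 kN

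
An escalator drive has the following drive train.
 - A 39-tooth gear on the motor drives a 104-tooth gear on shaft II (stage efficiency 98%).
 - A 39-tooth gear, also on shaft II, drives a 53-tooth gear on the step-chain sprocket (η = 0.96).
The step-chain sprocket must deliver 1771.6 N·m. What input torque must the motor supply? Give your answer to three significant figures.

Overall ratio R = 2.6667 × 1.359 = 3.6239; overall efficiency η = 0.98 × 0.96 = 0.9408.
Input torque = output torque / (R × η) = 1771.6 / (3.6239 × 0.9408) = 519.62 N·m.

520 N·m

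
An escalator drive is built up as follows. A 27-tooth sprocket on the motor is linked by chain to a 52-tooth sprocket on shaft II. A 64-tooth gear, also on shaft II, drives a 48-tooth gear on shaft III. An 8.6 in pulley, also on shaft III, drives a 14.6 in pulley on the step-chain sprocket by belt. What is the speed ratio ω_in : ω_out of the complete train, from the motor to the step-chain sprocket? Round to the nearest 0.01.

Each stage contributes driven/driver: chain 52/27 = 1.9259, gear mesh 48/64 = 0.75, belt 14.6/8.6 = 1.6977.
Overall: 1.9259 × 0.75 × 1.6977 = 2.4522.

2.45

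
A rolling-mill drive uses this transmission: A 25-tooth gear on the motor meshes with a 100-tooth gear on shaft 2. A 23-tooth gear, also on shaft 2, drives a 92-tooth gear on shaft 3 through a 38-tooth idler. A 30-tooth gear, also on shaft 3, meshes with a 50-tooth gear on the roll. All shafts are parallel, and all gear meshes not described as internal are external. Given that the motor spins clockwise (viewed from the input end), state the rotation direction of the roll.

clockwise

the motor → shaft 2: external mesh, 1 reversal → CCW.
shaft 2 → shaft 3: driver → idler → driven is 2 external meshes, 2 reversals → CCW.
shaft 3 → the roll: external mesh, 1 reversal → CW.
4 reversals in total — an even number — so the roll turns the same way as the motor.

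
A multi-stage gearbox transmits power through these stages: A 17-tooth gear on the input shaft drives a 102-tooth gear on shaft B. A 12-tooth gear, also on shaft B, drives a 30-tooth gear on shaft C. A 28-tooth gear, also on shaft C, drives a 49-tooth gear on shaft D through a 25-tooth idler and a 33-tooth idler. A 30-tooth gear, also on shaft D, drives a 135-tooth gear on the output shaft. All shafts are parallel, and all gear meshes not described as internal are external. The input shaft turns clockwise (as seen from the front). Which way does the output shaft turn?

clockwise

the input shaft → shaft B: external mesh, 1 reversal → CCW.
shaft B → shaft C: external mesh, 1 reversal → CW.
shaft C → shaft D: driver → idler → idler → driven is 3 external meshes, 3 reversals → CCW.
shaft D → the output shaft: external mesh, 1 reversal → CW.
6 reversals in total — an even number — so the output shaft turns the same way as the input shaft.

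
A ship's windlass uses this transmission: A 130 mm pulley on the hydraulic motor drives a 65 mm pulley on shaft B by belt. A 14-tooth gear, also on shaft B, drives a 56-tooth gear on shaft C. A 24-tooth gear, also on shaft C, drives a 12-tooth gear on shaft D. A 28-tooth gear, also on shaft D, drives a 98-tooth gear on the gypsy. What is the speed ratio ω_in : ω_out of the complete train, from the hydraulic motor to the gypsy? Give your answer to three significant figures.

Each stage contributes driven/driver: belt 65/130 = 0.5, gear mesh 56/14 = 4, gear mesh 12/24 = 0.5, gear mesh 98/28 = 3.5.
Overall: 0.5 × 4 × 0.5 × 3.5 = 3.5.

3.50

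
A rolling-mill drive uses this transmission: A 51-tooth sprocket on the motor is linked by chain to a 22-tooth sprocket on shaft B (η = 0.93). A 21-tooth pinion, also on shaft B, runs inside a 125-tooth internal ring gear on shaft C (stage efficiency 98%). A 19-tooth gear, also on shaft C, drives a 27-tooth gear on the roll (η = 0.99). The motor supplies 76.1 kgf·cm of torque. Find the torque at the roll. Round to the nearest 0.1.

After the chain (22/51): 76.1 × 0.43137 × 0.93 = 30.53 kgf·cm
After the internal gear (125/21): 30.53 × 5.9524 × 0.98 = 178.09 kgf·cm
After the gear mesh (27/19): 178.09 × 1.4211 × 0.99 = 250.54 kgf·cm

250.5 kgf·cm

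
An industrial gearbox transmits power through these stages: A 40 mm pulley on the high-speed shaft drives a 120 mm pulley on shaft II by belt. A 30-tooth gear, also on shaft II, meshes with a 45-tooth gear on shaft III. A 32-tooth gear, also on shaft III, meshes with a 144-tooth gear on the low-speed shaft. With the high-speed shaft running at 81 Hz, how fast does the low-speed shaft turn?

4 Hz

belt 120/40 = 3 → 81/3 = 27 Hz
gear mesh 45/30 = 1.5 → 27/1.5 = 18 Hz
gear mesh 144/32 = 4.5 → 18/4.5 = 4 Hz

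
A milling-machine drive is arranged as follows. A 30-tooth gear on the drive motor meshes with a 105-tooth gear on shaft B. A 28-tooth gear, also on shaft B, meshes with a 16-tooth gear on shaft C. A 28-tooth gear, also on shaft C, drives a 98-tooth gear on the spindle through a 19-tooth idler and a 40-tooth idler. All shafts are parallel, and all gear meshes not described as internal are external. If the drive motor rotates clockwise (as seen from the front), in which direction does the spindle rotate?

anticlockwise

the drive motor → shaft B: external mesh, 1 reversal → CCW.
shaft B → shaft C: external mesh, 1 reversal → CW.
shaft C → the spindle: driver → idler → idler → driven is 3 external meshes, 3 reversals → CCW.
5 reversals in total — an odd number — so the spindle turns opposite to the drive motor.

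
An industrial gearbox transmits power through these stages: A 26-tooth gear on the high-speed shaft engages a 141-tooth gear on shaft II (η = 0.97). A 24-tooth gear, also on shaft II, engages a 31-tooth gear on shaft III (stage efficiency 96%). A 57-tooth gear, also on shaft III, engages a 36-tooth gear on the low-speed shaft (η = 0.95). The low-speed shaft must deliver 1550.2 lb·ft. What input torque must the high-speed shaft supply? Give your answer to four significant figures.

Overall ratio R = 5.4231 × 1.2917 × 0.63158 = 4.4241; overall efficiency η = 0.97 × 0.96 × 0.95 = 0.8846.
Input torque = output torque / (R × η) = 1550.2 / (4.4241 × 0.8846) = 396.09 lb·ft.

396.1 lb·ft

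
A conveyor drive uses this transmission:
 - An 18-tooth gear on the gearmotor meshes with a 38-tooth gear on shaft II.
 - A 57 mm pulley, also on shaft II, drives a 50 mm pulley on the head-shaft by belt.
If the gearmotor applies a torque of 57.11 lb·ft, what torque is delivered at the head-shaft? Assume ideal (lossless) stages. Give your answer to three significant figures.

106 lb·ft

Gear mesh: ratio = 38/18 = 2.1111; torque at shaft II = 57.11 × 2.1111 = 120.57 lb·ft.
Belt: ratio = 50/57 = 0.87719; torque at the head-shaft = 120.57 × 0.87719 = 105.76 lb·ft.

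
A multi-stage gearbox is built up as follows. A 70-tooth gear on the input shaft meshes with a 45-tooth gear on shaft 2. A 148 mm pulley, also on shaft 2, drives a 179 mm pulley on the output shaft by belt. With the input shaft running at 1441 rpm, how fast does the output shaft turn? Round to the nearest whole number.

1853 rpm

the input shaft → shaft 2 (gear mesh, 45/70): 1441 ÷ 0.64286 = 2241.6 rpm
shaft 2 → the output shaft (belt, 179/148): 2241.6 ÷ 1.2095 = 1853.4 rpm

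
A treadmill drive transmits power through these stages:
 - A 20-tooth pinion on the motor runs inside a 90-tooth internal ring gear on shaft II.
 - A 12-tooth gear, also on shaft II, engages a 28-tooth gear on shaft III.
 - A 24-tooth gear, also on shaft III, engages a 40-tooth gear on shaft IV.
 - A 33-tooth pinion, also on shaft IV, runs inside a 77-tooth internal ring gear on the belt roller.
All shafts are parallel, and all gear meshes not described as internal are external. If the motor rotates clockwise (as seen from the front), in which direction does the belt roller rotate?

the motor → shaft II: internal mesh, same direction → CW.
shaft II → shaft III: external mesh, 1 reversal → CCW.
shaft III → shaft IV: external mesh, 1 reversal → CW.
shaft IV → the belt roller: internal mesh, same direction → CW.
2 reversals in total — an even number — so the belt roller turns the same way as the motor.

clockwise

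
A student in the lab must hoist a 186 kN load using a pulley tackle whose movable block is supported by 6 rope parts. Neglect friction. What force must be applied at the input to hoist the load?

Block-and-tackle MA = number of supporting rope parts = 6.
Effort = load / MA = 186 / 6 = 31 kN.

31 kN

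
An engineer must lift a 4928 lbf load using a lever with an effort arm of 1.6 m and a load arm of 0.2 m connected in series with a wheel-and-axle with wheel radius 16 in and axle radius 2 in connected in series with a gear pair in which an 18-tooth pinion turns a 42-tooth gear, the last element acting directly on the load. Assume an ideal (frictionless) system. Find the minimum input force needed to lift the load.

Lever MA = effort arm / load arm = 1.6/0.2 = 8.
Wheel-and-axle MA = R/r = 16/2 = 8.
Gear pair MA = 42/18 = 2.3333.
Combined ideal MA = 8 × 8 × 2.3333 = 149.33.
Effort = load / MA = 4928 / 149.33 = 33 lbf.

33 lbf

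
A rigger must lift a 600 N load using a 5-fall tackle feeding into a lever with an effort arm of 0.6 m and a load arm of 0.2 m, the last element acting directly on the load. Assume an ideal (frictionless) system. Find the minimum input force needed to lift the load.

40 N

Block-and-tackle MA = number of supporting rope parts = 5.
Lever MA = effort arm / load arm = 0.6/0.2 = 3.
Combined ideal MA = 5 × 3 = 15.
Effort = load / MA = 600 / 15 = 40 N.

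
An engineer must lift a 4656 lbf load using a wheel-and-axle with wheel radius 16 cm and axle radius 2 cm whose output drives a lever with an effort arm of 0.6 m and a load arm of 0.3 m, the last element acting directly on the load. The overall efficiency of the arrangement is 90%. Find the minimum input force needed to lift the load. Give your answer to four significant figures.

323.3 lbf

Wheel-and-axle MA = R/r = 16/2 = 8.
Lever MA = effort arm / load arm = 0.6/0.3 = 2.
Combined ideal MA = 8 × 2 = 16.
Actual MA = 16 × 0.90 = 14.4.
Effort = load / actual MA = 4656 / 14.4 = 323.33 lbf.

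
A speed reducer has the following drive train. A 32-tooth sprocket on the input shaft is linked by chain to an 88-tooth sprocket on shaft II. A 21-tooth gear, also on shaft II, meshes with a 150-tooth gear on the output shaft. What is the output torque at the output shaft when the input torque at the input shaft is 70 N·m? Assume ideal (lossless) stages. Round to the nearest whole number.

After the chain (88/32): 70 × 2.75 = 192.5 N·m
After the gear mesh (150/21): 192.5 × 7.1429 = 1375 N·m

1375 N·m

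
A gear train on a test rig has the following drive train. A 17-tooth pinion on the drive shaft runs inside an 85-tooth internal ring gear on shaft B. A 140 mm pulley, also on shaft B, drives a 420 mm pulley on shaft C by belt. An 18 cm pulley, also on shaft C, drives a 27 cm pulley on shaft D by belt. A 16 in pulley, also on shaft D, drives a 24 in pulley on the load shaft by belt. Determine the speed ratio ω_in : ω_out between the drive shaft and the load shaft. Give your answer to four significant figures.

Each stage contributes driven/driver: internal gear 85/17 = 5, belt 420/140 = 3, belt 27/18 = 1.5, belt 24/16 = 1.5.
Overall: 5 × 3 × 1.5 × 1.5 = 33.75.

33.75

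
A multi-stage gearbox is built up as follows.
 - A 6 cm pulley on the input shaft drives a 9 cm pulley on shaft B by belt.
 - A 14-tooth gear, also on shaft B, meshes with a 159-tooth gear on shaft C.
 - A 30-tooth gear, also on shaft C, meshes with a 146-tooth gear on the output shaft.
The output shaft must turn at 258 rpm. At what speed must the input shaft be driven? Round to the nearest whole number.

21390 rpm

Overall ratio R = 1.5 × 11.357 × 4.8667 = 82.907.
Required input speed = output speed × R = 258 × 82.907 = 21390 rpm.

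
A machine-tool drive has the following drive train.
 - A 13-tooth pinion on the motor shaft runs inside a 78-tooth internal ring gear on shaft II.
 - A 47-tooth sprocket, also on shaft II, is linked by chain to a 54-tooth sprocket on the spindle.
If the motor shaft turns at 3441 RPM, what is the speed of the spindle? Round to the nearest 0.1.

499.2 RPM

internal gear 78/13 = 6 → 3441/6 = 573.5 RPM
chain 54/47 = 1.1489 → 573.5/1.1489 = 499.16 RPM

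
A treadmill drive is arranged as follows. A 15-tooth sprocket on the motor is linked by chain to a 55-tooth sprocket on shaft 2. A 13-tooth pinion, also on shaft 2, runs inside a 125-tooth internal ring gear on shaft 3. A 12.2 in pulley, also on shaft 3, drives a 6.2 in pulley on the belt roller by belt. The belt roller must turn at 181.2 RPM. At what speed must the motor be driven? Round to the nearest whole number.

Overall ratio R = 3.6667 × 9.6154 × 0.5082 = 17.917.
Required input speed = output speed × R = 181.2 × 17.917 = 3246.6 RPM.

3247 RPM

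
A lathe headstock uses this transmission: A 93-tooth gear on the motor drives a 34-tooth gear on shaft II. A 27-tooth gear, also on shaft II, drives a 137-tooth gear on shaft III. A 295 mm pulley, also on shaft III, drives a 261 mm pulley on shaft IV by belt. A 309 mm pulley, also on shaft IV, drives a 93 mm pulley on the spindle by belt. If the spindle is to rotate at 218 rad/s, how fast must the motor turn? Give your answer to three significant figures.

108 rad/s

Overall ratio R = 0.36559 × 5.0741 × 0.88475 × 0.30097 = 0.49396.
Required input speed = output speed × R = 218 × 0.49396 = 107.68 rad/s.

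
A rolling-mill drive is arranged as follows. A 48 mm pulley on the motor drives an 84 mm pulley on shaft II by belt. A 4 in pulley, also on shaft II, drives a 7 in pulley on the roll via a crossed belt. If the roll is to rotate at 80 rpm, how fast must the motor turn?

245 rpm

Overall ratio R = 1.75 × 1.75 = 3.0625.
Required input speed = output speed × R = 80 × 3.0625 = 245 rpm.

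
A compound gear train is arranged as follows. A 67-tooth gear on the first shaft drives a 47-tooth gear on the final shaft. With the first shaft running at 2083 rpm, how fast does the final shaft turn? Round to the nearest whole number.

Gear mesh: ratio = 47/67 = 0.70149, so the final shaft turns at 2083 / 0.70149 = 2969.4 rpm.

2969 rpm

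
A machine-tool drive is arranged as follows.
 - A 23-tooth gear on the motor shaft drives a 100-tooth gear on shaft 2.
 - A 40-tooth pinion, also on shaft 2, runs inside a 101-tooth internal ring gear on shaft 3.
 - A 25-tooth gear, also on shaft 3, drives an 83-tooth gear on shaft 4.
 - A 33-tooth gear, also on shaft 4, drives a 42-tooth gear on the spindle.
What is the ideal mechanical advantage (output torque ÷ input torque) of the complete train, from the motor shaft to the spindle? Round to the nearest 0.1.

46.4

Each stage contributes driven/driver: gear mesh 100/23 = 4.3478, internal gear 101/40 = 2.525, gear mesh 83/25 = 3.32, gear mesh 42/33 = 1.2727.
Overall: 4.3478 × 2.525 × 3.32 × 1.2727 = 46.388.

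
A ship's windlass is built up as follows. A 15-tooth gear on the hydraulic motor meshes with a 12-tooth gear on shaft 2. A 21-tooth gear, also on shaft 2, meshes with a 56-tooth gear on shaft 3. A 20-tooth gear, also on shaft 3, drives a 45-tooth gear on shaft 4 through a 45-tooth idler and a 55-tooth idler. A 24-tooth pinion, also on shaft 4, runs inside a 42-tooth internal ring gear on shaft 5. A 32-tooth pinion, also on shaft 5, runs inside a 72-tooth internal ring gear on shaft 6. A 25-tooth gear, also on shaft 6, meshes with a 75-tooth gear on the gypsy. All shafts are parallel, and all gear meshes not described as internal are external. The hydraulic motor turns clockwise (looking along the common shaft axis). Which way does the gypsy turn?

clockwise

the hydraulic motor → shaft 2: external mesh, 1 reversal → CCW.
shaft 2 → shaft 3: external mesh, 1 reversal → CW.
shaft 3 → shaft 4: driver → idler → idler → driven is 3 external meshes, 3 reversals → CCW.
shaft 4 → shaft 5: internal mesh, same direction → CCW.
shaft 5 → shaft 6: internal mesh, same direction → CCW.
shaft 6 → the gypsy: external mesh, 1 reversal → CW.
6 reversals in total — an even number — so the gypsy turns the same way as the hydraulic motor.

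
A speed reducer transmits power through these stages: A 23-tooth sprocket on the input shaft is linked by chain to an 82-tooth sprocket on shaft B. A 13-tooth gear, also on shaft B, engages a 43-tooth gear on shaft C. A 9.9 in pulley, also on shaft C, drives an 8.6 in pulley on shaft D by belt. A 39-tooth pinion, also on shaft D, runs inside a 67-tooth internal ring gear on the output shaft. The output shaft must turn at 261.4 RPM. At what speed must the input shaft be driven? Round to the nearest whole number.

Overall ratio R = 3.5652 × 3.3077 × 0.86869 × 1.7179 = 17.599.
Required input speed = output speed × R = 261.4 × 17.599 = 4600.3 RPM.

4600 RPM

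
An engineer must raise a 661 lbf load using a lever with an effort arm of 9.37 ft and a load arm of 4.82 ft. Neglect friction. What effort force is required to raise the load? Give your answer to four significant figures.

Lever MA = effort arm / load arm = 9.37/4.82 = 1.944.
Effort = load / MA = 661 / 1.944 = 340.02 lbf.

340.0 lbf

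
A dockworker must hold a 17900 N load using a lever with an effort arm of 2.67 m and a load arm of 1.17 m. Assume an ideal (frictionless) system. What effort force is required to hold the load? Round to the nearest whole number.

Lever MA = effort arm / load arm = 2.67/1.17 = 2.2821.
Effort = load / MA = 17900 / 2.2821 = 7843.8 N.

7844 N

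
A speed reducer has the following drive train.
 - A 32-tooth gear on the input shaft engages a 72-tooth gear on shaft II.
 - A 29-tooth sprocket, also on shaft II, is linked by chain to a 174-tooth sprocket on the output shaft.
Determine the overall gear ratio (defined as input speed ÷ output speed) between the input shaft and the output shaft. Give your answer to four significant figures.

13.50

Each stage contributes driven/driver: gear mesh 72/32 = 2.25, chain 174/29 = 6.
Overall: 2.25 × 6 = 13.5.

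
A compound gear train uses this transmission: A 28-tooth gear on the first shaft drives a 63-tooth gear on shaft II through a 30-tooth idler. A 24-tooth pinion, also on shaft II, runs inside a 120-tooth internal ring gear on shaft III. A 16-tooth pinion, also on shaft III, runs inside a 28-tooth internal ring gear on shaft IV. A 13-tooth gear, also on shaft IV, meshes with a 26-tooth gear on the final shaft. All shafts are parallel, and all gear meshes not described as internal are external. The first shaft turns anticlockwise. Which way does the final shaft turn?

the first shaft → shaft II: driver → idler → driven is 2 external meshes, 2 reversals → CCW.
shaft II → shaft III: internal mesh, same direction → CCW.
shaft III → shaft IV: internal mesh, same direction → CCW.
shaft IV → the final shaft: external mesh, 1 reversal → CW.
3 reversals in total — an odd number — so the final shaft turns opposite to the first shaft.

clockwise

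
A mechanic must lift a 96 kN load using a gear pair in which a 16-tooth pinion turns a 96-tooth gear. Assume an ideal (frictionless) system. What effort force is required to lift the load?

16 kN

Gear pair MA = 96/16 = 6.
Effort = load / MA = 96 / 6 = 16 kN.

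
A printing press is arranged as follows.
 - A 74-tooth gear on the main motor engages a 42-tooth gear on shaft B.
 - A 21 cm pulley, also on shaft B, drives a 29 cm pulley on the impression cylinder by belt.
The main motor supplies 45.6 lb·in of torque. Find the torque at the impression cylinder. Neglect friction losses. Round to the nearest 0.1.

gear mesh 42/74 = 0.56757 → τ = 45.6·0.56757 = 25.881 lb·in
belt 29/21 = 1.381 → τ = 25.881·1.381 = 35.741 lb·in

35.7 lb·in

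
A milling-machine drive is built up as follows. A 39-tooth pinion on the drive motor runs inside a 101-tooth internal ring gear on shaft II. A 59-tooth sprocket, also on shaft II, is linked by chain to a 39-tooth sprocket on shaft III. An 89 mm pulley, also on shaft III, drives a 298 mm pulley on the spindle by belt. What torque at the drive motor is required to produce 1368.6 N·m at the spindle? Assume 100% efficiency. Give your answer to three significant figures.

Overall ratio R = 2.5897 × 0.66102 × 3.3483 = 5.7319.
Input torque = output torque / R = 1368.6 / 5.7319 = 238.77 N·m.

239 N·m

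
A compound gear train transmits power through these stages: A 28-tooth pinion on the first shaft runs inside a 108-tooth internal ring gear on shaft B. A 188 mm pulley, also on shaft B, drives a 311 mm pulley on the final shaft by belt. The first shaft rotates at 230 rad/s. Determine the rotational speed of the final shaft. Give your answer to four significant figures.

36.05 rad/s

the first shaft → shaft B (internal gear, 108/28): 230 ÷ 3.8571 = 59.63 rad/s
shaft B → the final shaft (belt, 311/188): 59.63 ÷ 1.6543 = 36.046 rad/s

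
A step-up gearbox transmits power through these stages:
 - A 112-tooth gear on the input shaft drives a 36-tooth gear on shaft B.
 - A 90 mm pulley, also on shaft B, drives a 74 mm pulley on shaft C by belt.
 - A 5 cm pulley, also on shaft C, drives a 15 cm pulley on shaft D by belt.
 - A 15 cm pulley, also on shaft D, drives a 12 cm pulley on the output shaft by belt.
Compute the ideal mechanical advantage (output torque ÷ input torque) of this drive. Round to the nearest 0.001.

0.634

Each stage contributes driven/driver: gear mesh 36/112 = 0.32143, belt 74/90 = 0.82222, belt 15/5 = 3, belt 12/15 = 0.8.
Overall: 0.32143 × 0.82222 × 3 × 0.8 = 0.63429.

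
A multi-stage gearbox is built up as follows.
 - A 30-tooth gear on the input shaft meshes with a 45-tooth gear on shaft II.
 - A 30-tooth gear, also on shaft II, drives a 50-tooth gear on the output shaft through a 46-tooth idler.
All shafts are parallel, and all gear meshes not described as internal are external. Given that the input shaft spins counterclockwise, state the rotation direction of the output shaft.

clockwise

the input shaft → shaft II: external mesh, 1 reversal → CW.
shaft II → the output shaft: driver → idler → driven is 2 external meshes, 2 reversals → CW.
3 reversals in total — an odd number — so the output shaft turns opposite to the input shaft.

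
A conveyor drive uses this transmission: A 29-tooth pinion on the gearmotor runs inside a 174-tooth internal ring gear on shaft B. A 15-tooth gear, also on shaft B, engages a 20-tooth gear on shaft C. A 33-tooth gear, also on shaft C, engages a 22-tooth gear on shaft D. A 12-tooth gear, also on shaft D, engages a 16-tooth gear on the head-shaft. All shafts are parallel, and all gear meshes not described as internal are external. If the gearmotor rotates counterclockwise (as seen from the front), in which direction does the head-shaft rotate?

clockwise

the gearmotor → shaft B: internal mesh, same direction → CCW.
shaft B → shaft C: external mesh, 1 reversal → CW.
shaft C → shaft D: external mesh, 1 reversal → CCW.
shaft D → the head-shaft: external mesh, 1 reversal → CW.
3 reversals in total — an odd number — so the head-shaft turns opposite to the gearmotor.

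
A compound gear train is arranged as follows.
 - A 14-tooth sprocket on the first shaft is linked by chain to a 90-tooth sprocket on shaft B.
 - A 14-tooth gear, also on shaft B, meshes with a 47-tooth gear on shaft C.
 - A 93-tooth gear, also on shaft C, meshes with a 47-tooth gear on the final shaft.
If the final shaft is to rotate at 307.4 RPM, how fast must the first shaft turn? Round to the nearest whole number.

Overall ratio R = 6.4286 × 3.3571 × 0.50538 = 10.907.
Required input speed = output speed × R = 307.4 × 10.907 = 3352.8 RPM.

3353 RPM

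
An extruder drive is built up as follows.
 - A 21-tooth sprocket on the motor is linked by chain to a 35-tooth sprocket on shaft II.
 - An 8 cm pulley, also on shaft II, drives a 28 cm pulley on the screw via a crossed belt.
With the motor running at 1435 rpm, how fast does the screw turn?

Chain: ratio = 35/21 = 1.6667, so shaft II turns at 1435 / 1.6667 = 861 rpm.
Belt: ratio = 28/8 = 3.5, so the screw turns at 861 / 3.5 = 246 rpm.

246 rpm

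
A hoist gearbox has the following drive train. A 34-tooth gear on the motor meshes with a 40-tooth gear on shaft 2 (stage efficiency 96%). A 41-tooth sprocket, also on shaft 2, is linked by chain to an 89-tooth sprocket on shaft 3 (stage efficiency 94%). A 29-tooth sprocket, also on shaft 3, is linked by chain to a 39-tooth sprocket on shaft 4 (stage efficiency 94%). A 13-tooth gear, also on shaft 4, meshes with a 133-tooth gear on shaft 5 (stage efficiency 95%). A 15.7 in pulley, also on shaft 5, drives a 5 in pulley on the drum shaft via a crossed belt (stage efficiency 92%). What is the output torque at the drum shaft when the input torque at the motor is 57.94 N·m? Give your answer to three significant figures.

481 N·m

Gear mesh: ratio = 40/34 = 1.1765; torque at shaft 2 = 57.94 × 1.1765 × 0.96 = 65.438 N·m.
Chain: ratio = 89/41 = 2.1707; torque at shaft 3 = 65.438 × 2.1707 × 0.94 = 133.53 N·m.
Chain: ratio = 39/29 = 1.3448; torque at shaft 4 = 133.53 × 1.3448 × 0.94 = 168.79 N·m.
Gear mesh: ratio = 133/13 = 10.231; torque at shaft 5 = 168.79 × 10.231 × 0.95 = 1640.6 N·m.
Belt: ratio = 5/15.7 = 0.31847; torque at the drum shaft = 1640.6 × 0.31847 × 0.92 = 480.67 N·m.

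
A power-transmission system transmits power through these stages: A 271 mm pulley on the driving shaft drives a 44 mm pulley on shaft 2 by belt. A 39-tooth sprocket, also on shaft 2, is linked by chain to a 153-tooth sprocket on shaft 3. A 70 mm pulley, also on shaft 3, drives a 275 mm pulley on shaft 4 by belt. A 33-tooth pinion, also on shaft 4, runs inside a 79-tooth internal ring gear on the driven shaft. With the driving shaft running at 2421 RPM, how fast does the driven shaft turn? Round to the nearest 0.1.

404.1 RPM

Belt: ratio = 44/271 = 0.16236, so shaft 2 turns at 2421 / 0.16236 = 14911 RPM.
Chain: ratio = 153/39 = 3.9231, so shaft 3 turns at 14911 / 3.9231 = 3800.9 RPM.
Belt: ratio = 275/70 = 3.9286, so shaft 4 turns at 3800.9 / 3.9286 = 967.5 RPM.
Internal gear: ratio = 79/33 = 2.3939, so the driven shaft turns at 967.5 / 2.3939 = 404.14 RPM.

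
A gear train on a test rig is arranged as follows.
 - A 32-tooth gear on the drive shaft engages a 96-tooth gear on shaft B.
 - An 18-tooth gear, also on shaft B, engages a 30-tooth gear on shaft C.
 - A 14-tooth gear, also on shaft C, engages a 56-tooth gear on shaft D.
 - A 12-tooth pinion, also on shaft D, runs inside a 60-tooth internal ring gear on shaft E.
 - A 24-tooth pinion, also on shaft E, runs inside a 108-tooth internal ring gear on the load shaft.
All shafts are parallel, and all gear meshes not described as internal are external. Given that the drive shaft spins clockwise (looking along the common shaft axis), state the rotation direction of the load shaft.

counterclockwise

the drive shaft → shaft B: external mesh, 1 reversal → CCW.
shaft B → shaft C: external mesh, 1 reversal → CW.
shaft C → shaft D: external mesh, 1 reversal → CCW.
shaft D → shaft E: internal mesh, same direction → CCW.
shaft E → the load shaft: internal mesh, same direction → CCW.
3 reversals in total — an odd number — so the load shaft turns opposite to the drive shaft.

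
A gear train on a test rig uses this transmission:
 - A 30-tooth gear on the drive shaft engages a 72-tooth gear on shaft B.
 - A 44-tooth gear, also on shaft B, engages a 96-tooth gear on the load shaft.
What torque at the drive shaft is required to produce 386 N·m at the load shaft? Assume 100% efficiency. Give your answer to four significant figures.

73.72 N·m

Overall ratio R = 2.4 × 2.1818 = 5.2364.
Input torque = output torque / R = 386 / 5.2364 = 73.715 N·m.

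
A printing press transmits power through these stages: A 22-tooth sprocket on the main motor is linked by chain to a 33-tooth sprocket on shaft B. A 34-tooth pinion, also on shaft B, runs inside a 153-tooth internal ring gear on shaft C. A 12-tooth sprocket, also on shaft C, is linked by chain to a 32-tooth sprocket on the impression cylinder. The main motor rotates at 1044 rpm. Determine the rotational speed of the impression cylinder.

the main motor → shaft B (chain, 33/22): 1044 ÷ 1.5 = 696 rpm
shaft B → shaft C (internal gear, 153/34): 696 ÷ 4.5 = 154.67 rpm
shaft C → the impression cylinder (chain, 32/12): 154.67 ÷ 2.6667 = 58 rpm

58 rpm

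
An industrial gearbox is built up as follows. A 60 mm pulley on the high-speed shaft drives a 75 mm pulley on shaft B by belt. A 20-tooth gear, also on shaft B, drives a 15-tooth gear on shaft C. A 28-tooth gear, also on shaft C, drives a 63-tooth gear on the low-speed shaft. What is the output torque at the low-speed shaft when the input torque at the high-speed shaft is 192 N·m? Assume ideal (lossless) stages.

belt 75/60 = 1.25 → τ = 192·1.25 = 240 N·m
gear mesh 15/20 = 0.75 → τ = 240·0.75 = 180 N·m
gear mesh 63/28 = 2.25 → τ = 180·2.25 = 405 N·m

405 N·m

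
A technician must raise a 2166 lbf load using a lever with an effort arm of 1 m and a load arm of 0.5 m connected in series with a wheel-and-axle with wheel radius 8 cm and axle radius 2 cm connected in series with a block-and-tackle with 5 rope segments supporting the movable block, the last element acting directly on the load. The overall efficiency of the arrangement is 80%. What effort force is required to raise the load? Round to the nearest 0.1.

Lever MA = effort arm / load arm = 1/0.5 = 2.
Wheel-and-axle MA = R/r = 8/2 = 4.
Block-and-tackle MA = number of supporting rope parts = 5.
Combined ideal MA = 2 × 4 × 5 = 40.
Actual MA = 40 × 0.80 = 32.
Effort = load / actual MA = 2166 / 32 = 67.688 lbf.

67.7 lbf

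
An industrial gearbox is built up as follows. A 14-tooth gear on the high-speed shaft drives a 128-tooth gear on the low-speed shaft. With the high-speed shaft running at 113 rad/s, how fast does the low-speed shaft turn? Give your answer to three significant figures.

Gear mesh: ratio = 128/14 = 9.1429, so the low-speed shaft turns at 113 / 9.1429 = 12.359 rad/s.

12.4 rad/s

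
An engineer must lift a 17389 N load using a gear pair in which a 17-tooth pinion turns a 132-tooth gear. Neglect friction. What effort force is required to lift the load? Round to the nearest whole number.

2239 N

Gear pair MA = 132/17 = 7.7647.
Effort = load / MA = 17389 / 7.7647 = 2239.5 N.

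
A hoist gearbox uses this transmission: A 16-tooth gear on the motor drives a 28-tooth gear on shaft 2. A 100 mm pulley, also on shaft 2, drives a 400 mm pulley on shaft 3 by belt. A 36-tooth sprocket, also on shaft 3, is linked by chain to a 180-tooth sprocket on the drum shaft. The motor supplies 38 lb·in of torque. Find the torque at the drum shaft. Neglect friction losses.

Gear mesh: ratio = 28/16 = 1.75; torque at shaft 2 = 38 × 1.75 = 66.5 lb·in.
Belt: ratio = 400/100 = 4; torque at shaft 3 = 66.5 × 4 = 266 lb·in.
Chain: ratio = 180/36 = 5; torque at the drum shaft = 266 × 5 = 1330 lb·in.

1330 lb·in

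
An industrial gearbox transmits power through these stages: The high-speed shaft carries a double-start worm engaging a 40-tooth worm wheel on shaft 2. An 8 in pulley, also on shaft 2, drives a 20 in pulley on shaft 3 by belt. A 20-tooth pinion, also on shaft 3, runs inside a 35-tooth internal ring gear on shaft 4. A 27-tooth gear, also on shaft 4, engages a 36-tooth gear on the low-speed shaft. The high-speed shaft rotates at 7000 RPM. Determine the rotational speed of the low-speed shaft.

60 RPM

worm 40/2 = 20 → 7000/20 = 350 RPM
belt 20/8 = 2.5 → 350/2.5 = 140 RPM
internal gear 35/20 = 1.75 → 140/1.75 = 80 RPM
gear mesh 36/27 = 1.3333 → 80/1.3333 = 60 RPM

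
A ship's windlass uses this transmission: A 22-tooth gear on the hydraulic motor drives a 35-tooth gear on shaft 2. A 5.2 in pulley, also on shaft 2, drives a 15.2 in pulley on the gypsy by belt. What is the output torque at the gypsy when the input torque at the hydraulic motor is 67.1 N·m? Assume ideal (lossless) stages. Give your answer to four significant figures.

After the gear mesh (35/22): 67.1 × 1.5909 = 106.75 N·m
After the belt (15.2/5.2): 106.75 × 2.9231 = 312.04 N·m

312.0 N·m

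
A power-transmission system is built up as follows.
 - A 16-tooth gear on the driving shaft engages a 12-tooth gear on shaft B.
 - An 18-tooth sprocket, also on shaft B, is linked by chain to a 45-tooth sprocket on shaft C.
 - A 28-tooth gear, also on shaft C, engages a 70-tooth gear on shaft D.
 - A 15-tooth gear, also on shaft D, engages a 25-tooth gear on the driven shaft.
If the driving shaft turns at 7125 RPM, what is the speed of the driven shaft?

912 RPM

the driving shaft → shaft B (gear mesh, 12/16): 7125 ÷ 0.75 = 9500 RPM
shaft B → shaft C (chain, 45/18): 9500 ÷ 2.5 = 3800 RPM
shaft C → shaft D (gear mesh, 70/28): 3800 ÷ 2.5 = 1520 RPM
shaft D → the driven shaft (gear mesh, 25/15): 1520 ÷ 1.6667 = 912 RPM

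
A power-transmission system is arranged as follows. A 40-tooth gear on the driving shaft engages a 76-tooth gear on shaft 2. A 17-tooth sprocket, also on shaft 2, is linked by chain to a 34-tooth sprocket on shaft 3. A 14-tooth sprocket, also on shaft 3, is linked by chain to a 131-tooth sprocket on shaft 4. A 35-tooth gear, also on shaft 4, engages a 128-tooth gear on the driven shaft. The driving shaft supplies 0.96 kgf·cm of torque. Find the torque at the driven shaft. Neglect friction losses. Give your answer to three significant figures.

After the gear mesh (76/40): 0.96 × 1.9 = 1.824 kgf·cm
After the chain (34/17): 1.824 × 2 = 3.648 kgf·cm
After the chain (131/14): 3.648 × 9.3571 = 34.135 kgf·cm
After the gear mesh (128/35): 34.135 × 3.6571 = 124.84 kgf·cm

125 kgf·cm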